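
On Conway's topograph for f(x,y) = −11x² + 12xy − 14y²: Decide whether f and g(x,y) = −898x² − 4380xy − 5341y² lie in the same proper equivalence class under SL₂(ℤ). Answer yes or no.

D₁ = -472, D₂ = -472
f is negative-definite; reduce −f:
−f: translate: b→10 (≡-12 mod 22), so (11,-12,14)→(11,10,13)
−f: reduced (well bottom): (11,10,13) with a≤c, −a<b≤a
flip sign back: reduced form of f is (-11,-10,-13)
g is negative-definite; reduce −g:
−g: translate: b→788 (≡4380 mod 1796), so (898,4380,5341)→(898,788,173)
−g: flip: (898,788,173)→(173,-788,898)
−g: translate: b→-96 (≡-788 mod 346), so (173,-788,898)→(173,-96,14)
−g: flip: (173,-96,14)→(14,96,173)
−g: translate: b→12 (≡96 mod 28), so (14,96,173)→(14,12,11)
−g: flip: (14,12,11)→(11,-12,14)
−g: translate: b→10 (≡-12 mod 22), so (11,-12,14)→(11,10,13)
−g: reduced (well bottom): (11,10,13) with a≤c, −a<b≤a
flip sign back: reduced form of g is (-11,-10,-13)
reduced forms (-11, -10, -13) vs (-11, -10, -13) ⇒ equivalent

yes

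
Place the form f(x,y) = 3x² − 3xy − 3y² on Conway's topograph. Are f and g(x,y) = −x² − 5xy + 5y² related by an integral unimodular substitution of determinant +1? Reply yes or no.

D₁ = 45, D₂ = 45
river cycle of f (length 2): (-3, 3, 3), (3, 3, -3)
river cycle of g (length 2): (5, 5, -1), (-1, 5, 5)
cycles differ ⇒ inequivalent

no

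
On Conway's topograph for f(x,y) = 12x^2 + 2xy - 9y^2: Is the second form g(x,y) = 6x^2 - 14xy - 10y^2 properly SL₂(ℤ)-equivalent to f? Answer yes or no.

D₁ = 436, D₂ = 436
river cycle of f (length 30): (-9, 16, 5), (5, 14, -12), (-12, 10, 7), (7, 18, -4), (-4, 14, 15), (15, 16, -3), (-3, 20, 3), (3, 16, -15), (-15, 14, 4), (4, 18, -7), … (20 more)
river cycle of g (length 14): (-10, 14, 6), (6, 10, -14), (-14, 18, 2), (2, 18, -14), (-14, 10, 6), (6, 14, -10), (-10, 6, 10), (10, 14, -6), (-6, 10, 14), (14, 18, -2), … (4 more)
cycles differ ⇒ inequivalent

no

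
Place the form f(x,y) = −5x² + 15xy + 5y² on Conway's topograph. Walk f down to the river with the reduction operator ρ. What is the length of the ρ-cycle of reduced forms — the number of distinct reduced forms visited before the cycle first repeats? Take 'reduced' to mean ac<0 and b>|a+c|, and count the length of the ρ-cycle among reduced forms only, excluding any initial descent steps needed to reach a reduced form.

D = 325, ⌊√D⌋ = 18
river: ρ → (5,15,-5)
river: ρ → (-5,15,5)
ρ-cycle length = 2 (tail of 0 descent steps not counted)

2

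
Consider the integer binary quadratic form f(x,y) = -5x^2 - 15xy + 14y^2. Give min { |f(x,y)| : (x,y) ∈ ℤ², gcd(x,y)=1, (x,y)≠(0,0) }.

descent: ρ → (14,15,-5)  [lands on river]
river: ρ → (-5,15,14)
river: ρ → (14,13,-6)
river: ρ → (-6,11,16)
river: ρ → (16,21,-1)
river: ρ → (-1,21,16)
river: ρ → (16,11,-6)
river: ρ → (-6,13,14)
closes: descent 1, river 8
min |a| on river = 1

1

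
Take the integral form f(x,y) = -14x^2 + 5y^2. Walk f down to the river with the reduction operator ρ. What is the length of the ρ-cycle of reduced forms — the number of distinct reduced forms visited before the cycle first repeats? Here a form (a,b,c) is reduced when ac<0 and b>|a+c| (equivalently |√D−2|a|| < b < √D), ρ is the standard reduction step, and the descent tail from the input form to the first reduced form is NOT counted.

D = 280, ⌊√D⌋ = 16
descent: ρ → (5,10,-9)  [lands on river]
river: ρ → (-9,8,6)
river: ρ → (6,16,-1)
river: ρ → (-1,16,6)
river: ρ → (6,8,-9)
river: ρ → (-9,10,5)
ρ-cycle length = 6 (tail of 1 descent step not counted)

6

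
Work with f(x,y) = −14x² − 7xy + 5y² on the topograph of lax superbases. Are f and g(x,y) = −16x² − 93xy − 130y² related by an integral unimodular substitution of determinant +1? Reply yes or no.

D₁ = 329, D₂ = 329
river cycle of f (length 16): (5, 17, -2), (-2, 15, 13), (13, 11, -4), (-4, 13, 10), (10, 7, -7), (-7, 7, 10), (10, 13, -4), (-4, 11, 13), (13, 15, -2), (-2, 17, 5), … (6 more)
river cycle of g (length 16): (5, 17, -2), (-2, 15, 13), (13, 11, -4), (-4, 13, 10), (10, 7, -7), (-7, 7, 10), (10, 13, -4), (-4, 11, 13), (13, 15, -2), (-2, 17, 5), … (6 more)
cycles coincide ⇒ equivalent

yes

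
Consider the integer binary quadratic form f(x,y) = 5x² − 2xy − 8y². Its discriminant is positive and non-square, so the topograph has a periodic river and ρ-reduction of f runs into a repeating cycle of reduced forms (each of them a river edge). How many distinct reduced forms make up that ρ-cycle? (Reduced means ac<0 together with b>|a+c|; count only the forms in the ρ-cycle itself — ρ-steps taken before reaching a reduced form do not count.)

D = 164, ⌊√D⌋ = 12
descent: ρ → (-8,2,5)
descent: ρ → (5,8,-5)  [lands on river]
river: ρ → (-5,12,1)
river: ρ → (1,12,-5)
river: ρ → (-5,8,5)
river: ρ → (5,12,-1)
river: ρ → (-1,12,5)
ρ-cycle length = 6 (tail of 2 descent steps not counted)

6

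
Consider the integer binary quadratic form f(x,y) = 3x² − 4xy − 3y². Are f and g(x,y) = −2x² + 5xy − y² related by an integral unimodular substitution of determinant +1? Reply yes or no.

D₁ = 52, D₂ = 17
discriminants differ ⇒ not SL₂(ℤ)-equivalent

no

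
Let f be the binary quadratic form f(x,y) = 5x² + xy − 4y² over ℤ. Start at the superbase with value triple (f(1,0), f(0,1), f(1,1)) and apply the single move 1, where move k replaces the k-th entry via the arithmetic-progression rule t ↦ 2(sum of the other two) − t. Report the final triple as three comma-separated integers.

start (5,-4,2) = (f(1,0),f(0,1),f(1,1))
replace slot 1: 2·((-4)+2) − 5 = -9 → (-9,-4,2)

-9,-4,2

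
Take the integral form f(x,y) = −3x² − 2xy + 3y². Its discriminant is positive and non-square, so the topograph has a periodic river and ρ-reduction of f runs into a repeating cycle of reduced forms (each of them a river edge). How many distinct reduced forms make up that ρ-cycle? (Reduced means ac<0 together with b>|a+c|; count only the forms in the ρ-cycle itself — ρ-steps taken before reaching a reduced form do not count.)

D = 40, ⌊√D⌋ = 6
descent: ρ → (3,2,-3)  [lands on river]
river: ρ → (-3,4,2)
river: ρ → (2,4,-3)
river: ρ → (-3,2,3)
river: ρ → (3,4,-2)
river: ρ → (-2,4,3)
ρ-cycle length = 6 (tail of 1 descent step not counted)

6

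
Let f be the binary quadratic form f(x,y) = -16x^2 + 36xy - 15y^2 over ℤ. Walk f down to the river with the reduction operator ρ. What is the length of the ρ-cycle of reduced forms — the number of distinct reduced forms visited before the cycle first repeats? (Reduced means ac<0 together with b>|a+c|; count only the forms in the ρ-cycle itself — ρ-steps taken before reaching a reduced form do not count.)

D = 336, ⌊√D⌋ = 18
descent: ρ → (-15,-6,5)
descent: ρ → (5,16,-4)  [lands on river]
river: ρ → (-4,16,5)
river: ρ → (5,14,-7)
river: ρ → (-7,14,5)
ρ-cycle length = 4 (tail of 2 descent steps not counted)

4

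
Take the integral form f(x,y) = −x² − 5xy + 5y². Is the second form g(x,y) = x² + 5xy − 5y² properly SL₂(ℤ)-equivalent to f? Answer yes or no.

D₁ = 45, D₂ = 45
river cycle of f (length 2): (5, 5, -1), (-1, 5, 5)
river cycle of g (length 2): (-5, 5, 1), (1, 5, -5)
cycles differ ⇒ inequivalent

no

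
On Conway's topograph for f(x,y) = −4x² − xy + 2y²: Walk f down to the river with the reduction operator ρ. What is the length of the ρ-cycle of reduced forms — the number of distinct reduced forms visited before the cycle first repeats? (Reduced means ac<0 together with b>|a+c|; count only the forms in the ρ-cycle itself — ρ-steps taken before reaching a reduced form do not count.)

D = 33, ⌊√D⌋ = 5
descent: ρ → (2,5,-1)  [lands on river]
river: ρ → (-1,5,2)
river: ρ → (2,3,-3)
river: ρ → (-3,3,2)
ρ-cycle length = 4 (tail of 1 descent step not counted)

4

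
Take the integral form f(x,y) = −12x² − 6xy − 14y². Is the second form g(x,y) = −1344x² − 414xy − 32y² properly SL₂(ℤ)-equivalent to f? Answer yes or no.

D₁ = -636, D₂ = -636
f is negative-definite; reduce −f:
−f: reduced (well bottom): (12,6,14) with a≤c, −a<b≤a
flip sign back: reduced form of f is (-12,-6,-14)
g is negative-definite; reduce −g:
−g: flip: (1344,414,32)→(32,-414,1344)
−g: translate: b→-30 (≡-414 mod 64), so (32,-414,1344)→(32,-30,12)
−g: flip: (32,-30,12)→(12,30,32)
−g: translate: b→6 (≡30 mod 24), so (12,30,32)→(12,6,14)
−g: reduced (well bottom): (12,6,14) with a≤c, −a<b≤a
flip sign back: reduced form of g is (-12,-6,-14)
reduced forms (-12, -6, -14) vs (-12, -6, -14) ⇒ equivalent

yes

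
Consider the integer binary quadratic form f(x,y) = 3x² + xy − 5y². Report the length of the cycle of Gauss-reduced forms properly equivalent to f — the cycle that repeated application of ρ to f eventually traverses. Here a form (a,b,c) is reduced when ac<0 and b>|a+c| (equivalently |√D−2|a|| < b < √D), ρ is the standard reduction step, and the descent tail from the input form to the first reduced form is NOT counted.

D = 61, ⌊√D⌋ = 7
descent: ρ → (-5,-1,3)
descent: ρ → (3,7,-1)  [lands on river]
river: ρ → (-1,7,3)
river: ρ → (3,5,-3)
river: ρ → (-3,7,1)
river: ρ → (1,7,-3)
river: ρ → (-3,5,3)
ρ-cycle length = 6 (tail of 2 descent steps not counted)

6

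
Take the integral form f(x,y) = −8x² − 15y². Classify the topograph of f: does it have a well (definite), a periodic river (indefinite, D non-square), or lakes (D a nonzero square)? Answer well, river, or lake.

D = b²−4ac = 0² − 4·(-8)·(-15) = -480
D < 0 ⇒ definite ⇒ every region one sign ⇒ single well

well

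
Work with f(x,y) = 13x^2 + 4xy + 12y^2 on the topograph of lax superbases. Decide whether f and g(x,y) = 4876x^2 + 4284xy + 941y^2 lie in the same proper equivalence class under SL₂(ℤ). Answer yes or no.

D₁ = -608, D₂ = -608
f: flip: (13,4,12)→(12,-4,13)
f: reduced (well bottom): (12,-4,13) with a≤c, −a<b≤a
g: flip: (4876,4284,941)→(941,-4284,4876)
g: translate: b→-520 (≡-4284 mod 1882), so (941,-4284,4876)→(941,-520,72)
g: flip: (941,-520,72)→(72,520,941)
g: translate: b→-56 (≡520 mod 144), so (72,520,941)→(72,-56,13)
g: flip: (72,-56,13)→(13,56,72)
g: translate: b→4 (≡56 mod 26), so (13,56,72)→(13,4,12)
g: flip: (13,4,12)→(12,-4,13)
g: reduced (well bottom): (12,-4,13) with a≤c, −a<b≤a
reduced forms (12, -4, 13) vs (12, -4, 13) ⇒ equivalent

yes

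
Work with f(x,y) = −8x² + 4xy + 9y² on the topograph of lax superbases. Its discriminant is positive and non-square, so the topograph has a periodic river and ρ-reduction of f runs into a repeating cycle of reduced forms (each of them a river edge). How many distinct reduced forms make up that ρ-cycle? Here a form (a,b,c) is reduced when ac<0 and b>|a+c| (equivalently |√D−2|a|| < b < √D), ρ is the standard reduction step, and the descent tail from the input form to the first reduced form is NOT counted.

D = 304, ⌊√D⌋ = 17
river: ρ → (9,14,-3)
river: ρ → (-3,16,4)
river: ρ → (4,16,-3)
river: ρ → (-3,14,9)
river: ρ → (9,4,-8)
river: ρ → (-8,12,5)
river: ρ → (5,8,-12)
river: ρ → (-12,16,1)
river: ρ → (1,16,-12)
river: ρ → (-12,8,5)
river: ρ → (5,12,-8)
river: ρ → (-8,4,9)
ρ-cycle length = 12 (tail of 0 descent steps not counted)

12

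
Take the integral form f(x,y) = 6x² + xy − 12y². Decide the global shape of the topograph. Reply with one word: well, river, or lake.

D = b²−4ac = 1² − 4·6·(-12) = 289
D = 17² is a perfect square ⇒ form factors over ℤ ⇒ lakes

lake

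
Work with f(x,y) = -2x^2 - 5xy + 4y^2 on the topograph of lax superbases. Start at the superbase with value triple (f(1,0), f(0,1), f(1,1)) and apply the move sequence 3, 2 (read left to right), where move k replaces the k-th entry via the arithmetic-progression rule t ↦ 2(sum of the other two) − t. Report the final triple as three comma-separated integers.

start (-2,4,-3) = (f(1,0),f(0,1),f(1,1))
replace slot 3: 2·((-2)+4) − (-3) = 7 → (-2,4,7)
replace slot 2: 2·((-2)+7) − 4 = 6 → (-2,6,7)

-2,6,7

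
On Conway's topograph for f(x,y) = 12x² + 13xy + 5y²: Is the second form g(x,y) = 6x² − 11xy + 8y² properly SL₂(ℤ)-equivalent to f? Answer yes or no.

D₁ = -71, D₂ = -71
f: translate: b→-11 (≡13 mod 24), so (12,13,5)→(12,-11,4)
f: flip: (12,-11,4)→(4,11,12)
f: translate: b→3 (≡11 mod 8), so (4,11,12)→(4,3,5)
f: reduced (well bottom): (4,3,5) with a≤c, −a<b≤a
g: translate: b→1 (≡-11 mod 12), so (6,-11,8)→(6,1,3)
g: flip: (6,1,3)→(3,-1,6)
g: reduced (well bottom): (3,-1,6) with a≤c, −a<b≤a
reduced forms (4, 3, 5) vs (3, -1, 6) ⇒ inequivalent

no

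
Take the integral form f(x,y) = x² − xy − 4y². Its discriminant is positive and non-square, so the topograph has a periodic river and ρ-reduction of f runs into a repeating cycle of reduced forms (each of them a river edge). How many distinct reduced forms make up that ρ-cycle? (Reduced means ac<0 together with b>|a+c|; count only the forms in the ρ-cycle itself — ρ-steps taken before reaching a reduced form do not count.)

D = 17, ⌊√D⌋ = 4
descent: ρ → (-4,1,1)
descent: ρ → (1,3,-2)  [lands on river]
river: ρ → (-2,1,2)
river: ρ → (2,3,-1)
river: ρ → (-1,3,2)
river: ρ → (2,1,-2)
river: ρ → (-2,3,1)
ρ-cycle length = 6 (tail of 2 descent steps not counted)

6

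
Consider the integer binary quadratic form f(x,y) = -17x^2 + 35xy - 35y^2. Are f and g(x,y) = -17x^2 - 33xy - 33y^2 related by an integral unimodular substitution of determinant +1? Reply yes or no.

D₁ = -1155, D₂ = -1155
f is negative-definite; reduce −f:
−f: translate: b→-1 (≡-35 mod 34), so (17,-35,35)→(17,-1,17)
−f: flip: (17,-1,17)→(17,1,17)
−f: reduced (well bottom): (17,1,17) with a≤c, −a<b≤a
flip sign back: reduced form of f is (-17,-1,-17)
g is negative-definite; reduce −g:
−g: translate: b→-1 (≡33 mod 34), so (17,33,33)→(17,-1,17)
−g: flip: (17,-1,17)→(17,1,17)
−g: reduced (well bottom): (17,1,17) with a≤c, −a<b≤a
flip sign back: reduced form of g is (-17,-1,-17)
reduced forms (-17, -1, -17) vs (-17, -1, -17) ⇒ equivalent

yes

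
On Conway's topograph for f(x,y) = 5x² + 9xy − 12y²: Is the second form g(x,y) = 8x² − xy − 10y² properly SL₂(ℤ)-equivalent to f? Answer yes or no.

D₁ = 321, D₂ = 321
river cycle of f (length 6): (-12, 15, 2), (2, 17, -4), (-4, 15, 6), (6, 9, -10), (-10, 11, 5), (5, 9, -12)
river cycle of g (length 4): (8, 15, -3), (-3, 15, 8), (8, 17, -1), (-1, 17, 8)
cycles differ ⇒ inequivalent

no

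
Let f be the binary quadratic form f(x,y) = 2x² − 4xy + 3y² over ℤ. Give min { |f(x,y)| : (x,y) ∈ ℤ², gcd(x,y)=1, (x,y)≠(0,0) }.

translate: b→0 (≡-4 mod 4), so (2,-4,3)→(2,0,1)
flip: (2,0,1)→(1,0,2)
reduced (well bottom): (1,0,2) with a≤c, −a<b≤a
well minimum = a = 1

1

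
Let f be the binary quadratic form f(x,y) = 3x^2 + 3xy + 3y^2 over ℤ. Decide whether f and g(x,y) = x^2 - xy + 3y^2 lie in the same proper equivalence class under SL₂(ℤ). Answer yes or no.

D₁ = -27, D₂ = -11
discriminants differ ⇒ not SL₂(ℤ)-equivalent

no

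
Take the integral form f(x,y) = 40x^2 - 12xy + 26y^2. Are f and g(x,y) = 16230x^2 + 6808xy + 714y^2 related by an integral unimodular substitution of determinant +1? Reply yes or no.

D₁ = -4016, D₂ = -4016
f: flip: (40,-12,26)→(26,12,40)
f: reduced (well bottom): (26,12,40) with a≤c, −a<b≤a
g: flip: (16230,6808,714)→(714,-6808,16230)
g: translate: b→332 (≡-6808 mod 1428), so (714,-6808,16230)→(714,332,40)
g: flip: (714,332,40)→(40,-332,714)
g: translate: b→-12 (≡-332 mod 80), so (40,-332,714)→(40,-12,26)
g: flip: (40,-12,26)→(26,12,40)
g: reduced (well bottom): (26,12,40) with a≤c, −a<b≤a
reduced forms (26, 12, 40) vs (26, 12, 40) ⇒ equivalent

yes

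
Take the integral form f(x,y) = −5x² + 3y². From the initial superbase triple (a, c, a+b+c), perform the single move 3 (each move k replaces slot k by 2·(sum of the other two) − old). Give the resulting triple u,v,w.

start (-5,3,-2) = (f(1,0),f(0,1),f(1,1))
replace slot 3: 2·((-5)+3) − (-2) = -2 → (-5,3,-2)

-5,3,-2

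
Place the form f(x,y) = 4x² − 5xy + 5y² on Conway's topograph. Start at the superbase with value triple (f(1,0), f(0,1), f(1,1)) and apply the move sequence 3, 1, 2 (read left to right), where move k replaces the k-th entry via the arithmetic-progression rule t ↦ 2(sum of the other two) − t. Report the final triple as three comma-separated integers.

start (4,5,4) = (f(1,0),f(0,1),f(1,1))
replace slot 3: 2·(4+5) − 4 = 14 → (4,5,14)
replace slot 1: 2·(5+14) − 4 = 34 → (34,5,14)
replace slot 2: 2·(34+14) − 5 = 91 → (34,91,14)

34,91,14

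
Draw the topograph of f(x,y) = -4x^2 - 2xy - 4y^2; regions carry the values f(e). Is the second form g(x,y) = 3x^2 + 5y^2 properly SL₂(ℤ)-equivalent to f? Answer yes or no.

D₁ = -60, D₂ = -60
f is negative-definite; reduce −f:
−f: reduced (well bottom): (4,2,4) with a≤c, −a<b≤a
flip sign back: reduced form of f is (-4,-2,-4)
g: reduced (well bottom): (3,0,5) with a≤c, −a<b≤a
reduced forms (-4, -2, -4) vs (3, 0, 5) ⇒ inequivalent

no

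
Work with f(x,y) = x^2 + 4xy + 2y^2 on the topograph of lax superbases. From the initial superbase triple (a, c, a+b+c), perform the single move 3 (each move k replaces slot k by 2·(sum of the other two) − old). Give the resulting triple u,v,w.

start (1,2,7) = (f(1,0),f(0,1),f(1,1))
replace slot 3: 2·(1+2) − 7 = -1 → (1,2,-1)

1,2,-1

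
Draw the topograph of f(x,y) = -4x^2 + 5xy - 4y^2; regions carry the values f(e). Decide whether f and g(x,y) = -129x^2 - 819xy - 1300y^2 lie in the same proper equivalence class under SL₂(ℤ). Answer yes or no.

D₁ = -39, D₂ = -39
f is negative-definite; reduce −f:
−f: translate: b→3 (≡-5 mod 8), so (4,-5,4)→(4,3,3)
−f: flip: (4,3,3)→(3,-3,4)
−f: translate: b→3 (≡-3 mod 6), so (3,-3,4)→(3,3,4)
−f: reduced (well bottom): (3,3,4) with a≤c, −a<b≤a
flip sign back: reduced form of f is (-3,-3,-4)
g is negative-definite; reduce −g:
−g: translate: b→45 (≡819 mod 258), so (129,819,1300)→(129,45,4)
−g: flip: (129,45,4)→(4,-45,129)
−g: translate: b→3 (≡-45 mod 8), so (4,-45,129)→(4,3,3)
−g: flip: (4,3,3)→(3,-3,4)
−g: translate: b→3 (≡-3 mod 6), so (3,-3,4)→(3,3,4)
−g: reduced (well bottom): (3,3,4) with a≤c, −a<b≤a
flip sign back: reduced form of g is (-3,-3,-4)
reduced forms (-3, -3, -4) vs (-3, -3, -4) ⇒ equivalent

yes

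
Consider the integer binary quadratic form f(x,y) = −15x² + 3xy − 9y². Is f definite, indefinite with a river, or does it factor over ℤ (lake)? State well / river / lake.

D = b²−4ac = 3² − 4·(-15)·(-9) = -531
D < 0 ⇒ definite ⇒ every region one sign ⇒ single well

well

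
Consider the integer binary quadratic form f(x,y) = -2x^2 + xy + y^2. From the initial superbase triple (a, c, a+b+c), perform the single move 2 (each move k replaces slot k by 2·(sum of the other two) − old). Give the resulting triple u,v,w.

start (-2,1,0) = (f(1,0),f(0,1),f(1,1))
replace slot 2: 2·((-2)+0) − 1 = -5 → (-2,-5,0)

-2,-5,0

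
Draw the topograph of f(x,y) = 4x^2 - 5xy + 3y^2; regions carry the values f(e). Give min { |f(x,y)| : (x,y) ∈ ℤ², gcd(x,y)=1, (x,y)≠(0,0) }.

translate: b→3 (≡-5 mod 8), so (4,-5,3)→(4,3,2)
flip: (4,3,2)→(2,-3,4)
translate: b→1 (≡-3 mod 4), so (2,-3,4)→(2,1,3)
reduced (well bottom): (2,1,3) with a≤c, −a<b≤a
well minimum = a = 2

2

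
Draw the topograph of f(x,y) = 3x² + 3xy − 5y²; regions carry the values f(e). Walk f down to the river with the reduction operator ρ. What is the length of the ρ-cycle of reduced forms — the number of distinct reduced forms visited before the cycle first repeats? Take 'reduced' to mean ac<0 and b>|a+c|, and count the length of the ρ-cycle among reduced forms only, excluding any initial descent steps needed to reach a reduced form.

D = 69, ⌊√D⌋ = 8
river: ρ → (-5,7,1)
river: ρ → (1,7,-5)
river: ρ → (-5,3,3)
river: ρ → (3,3,-5)
ρ-cycle length = 4 (tail of 0 descent steps not counted)

4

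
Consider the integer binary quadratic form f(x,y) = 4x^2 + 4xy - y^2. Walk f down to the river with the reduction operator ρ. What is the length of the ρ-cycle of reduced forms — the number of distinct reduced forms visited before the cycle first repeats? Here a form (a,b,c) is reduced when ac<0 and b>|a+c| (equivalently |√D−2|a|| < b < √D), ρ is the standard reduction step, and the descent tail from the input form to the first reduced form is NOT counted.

D = 32, ⌊√D⌋ = 5
river: ρ → (-1,4,4)
river: ρ → (4,4,-1)
ρ-cycle length = 2 (tail of 0 descent steps not counted)

2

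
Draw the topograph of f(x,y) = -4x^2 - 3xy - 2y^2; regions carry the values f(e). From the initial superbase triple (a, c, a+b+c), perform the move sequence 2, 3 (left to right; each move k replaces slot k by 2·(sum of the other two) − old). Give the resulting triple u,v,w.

start (-4,-2,-9) = (f(1,0),f(0,1),f(1,1))
replace slot 2: 2·((-4)+(-9)) − (-2) = -24 → (-4,-24,-9)
replace slot 3: 2·((-4)+(-24)) − (-9) = -47 → (-4,-24,-47)

-4,-24,-47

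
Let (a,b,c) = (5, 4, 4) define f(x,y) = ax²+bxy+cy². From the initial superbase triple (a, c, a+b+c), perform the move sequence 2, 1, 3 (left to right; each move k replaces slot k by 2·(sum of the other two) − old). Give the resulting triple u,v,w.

start (5,4,13) = (f(1,0),f(0,1),f(1,1))
replace slot 2: 2·(5+13) − 4 = 32 → (5,32,13)
replace slot 1: 2·(32+13) − 5 = 85 → (85,32,13)
replace slot 3: 2·(85+32) − 13 = 221 → (85,32,221)

85,32,221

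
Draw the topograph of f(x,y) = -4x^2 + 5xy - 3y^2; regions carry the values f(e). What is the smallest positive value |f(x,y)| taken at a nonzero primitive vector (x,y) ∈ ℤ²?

translate: b→3 (≡-5 mod 8), so (4,-5,3)→(4,3,2)
flip: (4,3,2)→(2,-3,4)
translate: b→1 (≡-3 mod 4), so (2,-3,4)→(2,1,3)
reduced (well bottom): (2,1,3) with a≤c, −a<b≤a
well minimum |f| = |-2| = 2 (negative-definite)

2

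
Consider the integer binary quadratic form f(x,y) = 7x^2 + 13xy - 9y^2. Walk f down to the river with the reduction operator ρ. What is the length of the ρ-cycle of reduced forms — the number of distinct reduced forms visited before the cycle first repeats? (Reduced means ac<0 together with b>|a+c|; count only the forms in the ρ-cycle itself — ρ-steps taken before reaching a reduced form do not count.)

D = 421, ⌊√D⌋ = 20
river: ρ → (-9,5,11)
river: ρ → (11,17,-3)
river: ρ → (-3,19,5)
river: ρ → (5,11,-15)
river: ρ → (-15,19,1)
river: ρ → (1,19,-15)
river: ρ → (-15,11,5)
river: ρ → (5,19,-3)
river: ρ → (-3,17,11)
river: ρ → (11,5,-9)
river: ρ → (-9,13,7)
river: ρ → (7,15,-7)
river: ρ → (-7,13,9)
river: ρ → (9,5,-11)
river: ρ → (-11,17,3)
river: ρ → (3,19,-5)
river: ρ → (-5,11,15)
river: ρ → (15,19,-1)
river: ρ → (-1,19,15)
river: ρ → (15,11,-5)
river: ρ → (-5,19,3)
river: ρ → (3,17,-11)
river: ρ → (-11,5,9)
river: ρ → (9,13,-7)
river: ρ → (-7,15,7)
river: ρ → (7,13,-9)
ρ-cycle length = 26 (tail of 0 descent steps not counted)

26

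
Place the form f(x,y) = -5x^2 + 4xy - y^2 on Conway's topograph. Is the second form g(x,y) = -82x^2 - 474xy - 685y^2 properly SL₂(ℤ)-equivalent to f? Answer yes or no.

D₁ = -4, D₂ = -4
f is negative-definite; reduce −f:
−f: flip: (5,-4,1)→(1,4,5)
−f: translate: b→0 (≡4 mod 2), so (1,4,5)→(1,0,1)
−f: reduced (well bottom): (1,0,1) with a≤c, −a<b≤a
flip sign back: reduced form of f is (-1,0,-1)
g is negative-definite; reduce −g:
−g: translate: b→-18 (≡474 mod 164), so (82,474,685)→(82,-18,1)
−g: flip: (82,-18,1)→(1,18,82)
−g: translate: b→0 (≡18 mod 2), so (1,18,82)→(1,0,1)
−g: reduced (well bottom): (1,0,1) with a≤c, −a<b≤a
flip sign back: reduced form of g is (-1,0,-1)
reduced forms (-1, 0, -1) vs (-1, 0, -1) ⇒ equivalent

yes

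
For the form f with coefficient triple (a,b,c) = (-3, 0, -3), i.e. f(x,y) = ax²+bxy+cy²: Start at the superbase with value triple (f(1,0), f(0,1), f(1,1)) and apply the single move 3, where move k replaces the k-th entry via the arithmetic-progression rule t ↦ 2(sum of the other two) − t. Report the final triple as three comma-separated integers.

start (-3,-3,-6) = (f(1,0),f(0,1),f(1,1))
replace slot 3: 2·((-3)+(-3)) − (-6) = -6 → (-3,-3,-6)

-3,-3,-6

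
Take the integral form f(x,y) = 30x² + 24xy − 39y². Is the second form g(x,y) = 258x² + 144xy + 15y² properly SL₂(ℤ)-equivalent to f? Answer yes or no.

D₁ = 5256, D₂ = 5256
river cycle of f (length 8): (-39, 54, 15), (15, 66, -15), (-15, 54, 39), (39, 24, -30), (-30, 36, 33), (33, 30, -33), (-33, 36, 30), (30, 24, -39)
river cycle of g (length 8): (15, 66, -15), (-15, 54, 39), (39, 24, -30), (-30, 36, 33), (33, 30, -33), (-33, 36, 30), (30, 24, -39), (-39, 54, 15)
cycles coincide ⇒ equivalent

yes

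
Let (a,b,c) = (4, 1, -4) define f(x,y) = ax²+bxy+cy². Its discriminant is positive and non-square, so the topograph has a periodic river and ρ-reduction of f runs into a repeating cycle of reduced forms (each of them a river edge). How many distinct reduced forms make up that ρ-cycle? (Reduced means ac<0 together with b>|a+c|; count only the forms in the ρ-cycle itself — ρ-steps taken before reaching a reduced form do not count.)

D = 65, ⌊√D⌋ = 8
river: ρ → (-4,7,1)
river: ρ → (1,7,-4)
river: ρ → (-4,1,4)
river: ρ → (4,7,-1)
river: ρ → (-1,7,4)
river: ρ → (4,1,-4)
ρ-cycle length = 6 (tail of 0 descent steps not counted)

6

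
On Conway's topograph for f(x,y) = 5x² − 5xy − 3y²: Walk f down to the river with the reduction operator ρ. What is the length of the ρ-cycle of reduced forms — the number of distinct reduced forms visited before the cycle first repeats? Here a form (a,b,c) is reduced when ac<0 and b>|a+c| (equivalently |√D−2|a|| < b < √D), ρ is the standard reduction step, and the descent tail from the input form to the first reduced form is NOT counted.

D = 85, ⌊√D⌋ = 9
descent: ρ → (-3,5,5)  [lands on river]
river: ρ → (5,5,-3)
river: ρ → (-3,7,3)
river: ρ → (3,5,-5)
river: ρ → (-5,5,3)
river: ρ → (3,7,-3)
ρ-cycle length = 6 (tail of 1 descent step not counted)

6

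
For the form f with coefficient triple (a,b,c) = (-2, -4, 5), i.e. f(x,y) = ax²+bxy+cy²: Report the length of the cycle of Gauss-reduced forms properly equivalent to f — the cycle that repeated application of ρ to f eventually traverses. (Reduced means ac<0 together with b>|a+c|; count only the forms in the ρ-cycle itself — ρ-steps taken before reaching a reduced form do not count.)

D = 56, ⌊√D⌋ = 7
descent: ρ → (5,4,-2)  [lands on river]
river: ρ → (-2,4,5)
river: ρ → (5,6,-1)
river: ρ → (-1,6,5)
ρ-cycle length = 4 (tail of 1 descent step not counted)

4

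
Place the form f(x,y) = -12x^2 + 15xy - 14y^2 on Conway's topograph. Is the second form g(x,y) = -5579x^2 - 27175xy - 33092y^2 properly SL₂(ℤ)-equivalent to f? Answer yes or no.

D₁ = -447, D₂ = -447
f is negative-definite; reduce −f:
−f: translate: b→9 (≡-15 mod 24), so (12,-15,14)→(12,9,11)
−f: flip: (12,9,11)→(11,-9,12)
−f: reduced (well bottom): (11,-9,12) with a≤c, −a<b≤a
flip sign back: reduced form of f is (-11,9,-12)
g is negative-definite; reduce −g:
−g: translate: b→4859 (≡27175 mod 11158), so (5579,27175,33092)→(5579,4859,1058)
−g: flip: (5579,4859,1058)→(1058,-4859,5579)
−g: translate: b→-627 (≡-4859 mod 2116), so (1058,-4859,5579)→(1058,-627,93)
−g: flip: (1058,-627,93)→(93,627,1058)
−g: translate: b→69 (≡627 mod 186), so (93,627,1058)→(93,69,14)
−g: flip: (93,69,14)→(14,-69,93)
−g: translate: b→-13 (≡-69 mod 28), so (14,-69,93)→(14,-13,11)
−g: flip: (14,-13,11)→(11,13,14)
−g: translate: b→-9 (≡13 mod 22), so (11,13,14)→(11,-9,12)
−g: reduced (well bottom): (11,-9,12) with a≤c, −a<b≤a
flip sign back: reduced form of g is (-11,9,-12)
reduced forms (-11, 9, -12) vs (-11, 9, -12) ⇒ equivalent

yes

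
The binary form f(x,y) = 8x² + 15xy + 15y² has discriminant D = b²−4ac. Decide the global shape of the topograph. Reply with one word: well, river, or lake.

D = b²−4ac = 15² − 4·8·15 = -255
D < 0 ⇒ definite ⇒ every region one sign ⇒ single well

well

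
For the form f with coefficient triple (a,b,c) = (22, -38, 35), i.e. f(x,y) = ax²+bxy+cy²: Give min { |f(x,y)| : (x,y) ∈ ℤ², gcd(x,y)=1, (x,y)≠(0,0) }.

translate: b→6 (≡-38 mod 44), so (22,-38,35)→(22,6,19)
flip: (22,6,19)→(19,-6,22)
reduced (well bottom): (19,-6,22) with a≤c, −a<b≤a
well minimum = a = 19

19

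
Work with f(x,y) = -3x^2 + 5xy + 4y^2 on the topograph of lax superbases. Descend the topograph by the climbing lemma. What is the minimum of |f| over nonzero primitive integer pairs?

river: ρ → (4,3,-4)
river: ρ → (-4,5,3)
river: ρ → (3,7,-2)
river: ρ → (-2,5,6)
river: ρ → (6,7,-1)
river: ρ → (-1,7,6)
river: ρ → (6,5,-2)
river: ρ → (-2,7,3)
river: ρ → (3,5,-4)
river: ρ → (-4,3,4)
river: ρ → (4,5,-3)
river: ρ → (-3,7,2)
river: ρ → (2,5,-6)
river: ρ → (-6,7,1)
river: ρ → (1,7,-6)
river: ρ → (-6,5,2)
river: ρ → (2,7,-3)
river: ρ → (-3,5,4)
closes: descent 0, river 18
min |a| on river = 1

1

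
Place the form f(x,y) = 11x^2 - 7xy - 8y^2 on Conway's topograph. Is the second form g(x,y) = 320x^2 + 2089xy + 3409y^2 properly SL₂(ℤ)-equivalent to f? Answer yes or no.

D₁ = 401, D₂ = 401
river cycle of f (length 10): (-8, 7, 11), (11, 15, -4), (-4, 17, 7), (7, 11, -10), (-10, 9, 8), (8, 7, -11), (-11, 15, 4), (4, 17, -7), (-7, 11, 10), (10, 9, -8)
river cycle of g (length 10): (-4, 17, 7), (7, 11, -10), (-10, 9, 8), (8, 7, -11), (-11, 15, 4), (4, 17, -7), (-7, 11, 10), (10, 9, -8), (-8, 7, 11), (11, 15, -4)
cycles coincide ⇒ equivalent

yes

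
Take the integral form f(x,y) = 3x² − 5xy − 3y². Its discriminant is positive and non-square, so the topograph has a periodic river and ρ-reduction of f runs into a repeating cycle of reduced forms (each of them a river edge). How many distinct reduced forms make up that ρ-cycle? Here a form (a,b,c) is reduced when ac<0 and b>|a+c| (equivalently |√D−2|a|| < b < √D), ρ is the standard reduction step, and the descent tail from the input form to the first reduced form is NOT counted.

D = 61, ⌊√D⌋ = 7
descent: ρ → (-3,5,3)  [lands on river]
river: ρ → (3,7,-1)
river: ρ → (-1,7,3)
river: ρ → (3,5,-3)
river: ρ → (-3,7,1)
river: ρ → (1,7,-3)
ρ-cycle length = 6 (tail of 1 descent step not counted)

6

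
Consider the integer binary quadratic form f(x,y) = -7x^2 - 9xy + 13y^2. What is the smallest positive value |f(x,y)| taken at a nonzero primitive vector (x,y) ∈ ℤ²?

descent: ρ → (13,9,-7)  [lands on river]
river: ρ → (-7,19,3)
river: ρ → (3,17,-13)
river: ρ → (-13,9,7)
river: ρ → (7,19,-3)
river: ρ → (-3,17,13)
closes: descent 1, river 6
min |a| on river = 3

3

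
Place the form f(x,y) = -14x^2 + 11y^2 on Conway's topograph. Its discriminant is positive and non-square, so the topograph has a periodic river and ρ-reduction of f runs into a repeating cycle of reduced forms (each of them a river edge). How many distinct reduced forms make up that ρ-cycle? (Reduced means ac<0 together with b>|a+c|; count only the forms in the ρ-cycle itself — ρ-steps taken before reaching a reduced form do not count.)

D = 616, ⌊√D⌋ = 24
descent: ρ → (11,22,-3)  [lands on river]
river: ρ → (-3,20,18)
river: ρ → (18,16,-5)
river: ρ → (-5,24,2)
river: ρ → (2,24,-5)
river: ρ → (-5,16,18)
river: ρ → (18,20,-3)
river: ρ → (-3,22,11)
ρ-cycle length = 8 (tail of 1 descent step not counted)

8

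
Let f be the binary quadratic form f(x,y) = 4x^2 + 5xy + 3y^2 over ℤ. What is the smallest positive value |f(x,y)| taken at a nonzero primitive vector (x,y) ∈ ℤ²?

translate: b→-3 (≡5 mod 8), so (4,5,3)→(4,-3,2)
flip: (4,-3,2)→(2,3,4)
translate: b→-1 (≡3 mod 4), so (2,3,4)→(2,-1,3)
reduced (well bottom): (2,-1,3) with a≤c, −a<b≤a
well minimum = a = 2

2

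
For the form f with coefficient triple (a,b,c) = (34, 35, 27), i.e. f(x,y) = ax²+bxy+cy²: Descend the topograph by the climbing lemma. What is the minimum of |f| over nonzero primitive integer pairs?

translate: b→-33 (≡35 mod 68), so (34,35,27)→(34,-33,26)
flip: (34,-33,26)→(26,33,34)
translate: b→-19 (≡33 mod 52), so (26,33,34)→(26,-19,27)
reduced (well bottom): (26,-19,27) with a≤c, −a<b≤a
well minimum = a = 26

26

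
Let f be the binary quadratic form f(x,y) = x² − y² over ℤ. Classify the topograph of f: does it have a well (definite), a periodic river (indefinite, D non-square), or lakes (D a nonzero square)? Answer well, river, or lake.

D = b²−4ac = 0² − 4·1·(-1) = 4
D = 2² is a perfect square ⇒ form factors over ℤ ⇒ lakes

lake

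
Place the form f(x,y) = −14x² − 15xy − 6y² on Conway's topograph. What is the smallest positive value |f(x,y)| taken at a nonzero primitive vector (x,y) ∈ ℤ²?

translate: b→-13 (≡15 mod 28), so (14,15,6)→(14,-13,5)
flip: (14,-13,5)→(5,13,14)
translate: b→3 (≡13 mod 10), so (5,13,14)→(5,3,6)
reduced (well bottom): (5,3,6) with a≤c, −a<b≤a
well minimum |f| = |-5| = 5 (negative-definite)

5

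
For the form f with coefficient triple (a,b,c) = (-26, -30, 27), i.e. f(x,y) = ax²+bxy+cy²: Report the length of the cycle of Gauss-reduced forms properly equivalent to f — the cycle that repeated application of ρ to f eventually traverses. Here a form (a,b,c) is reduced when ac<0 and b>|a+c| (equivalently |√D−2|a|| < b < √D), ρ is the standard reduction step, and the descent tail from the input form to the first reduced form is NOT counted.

D = 3708, ⌊√D⌋ = 60
descent: ρ → (27,30,-26)  [lands on river]
river: ρ → (-26,22,31)
river: ρ → (31,40,-17)
river: ρ → (-17,28,43)
river: ρ → (43,58,-2)
river: ρ → (-2,58,43)
river: ρ → (43,28,-17)
river: ρ → (-17,40,31)
river: ρ → (31,22,-26)
river: ρ → (-26,30,27)
river: ρ → (27,24,-29)
river: ρ → (-29,34,22)
river: ρ → (22,54,-9)
river: ρ → (-9,54,22)
river: ρ → (22,34,-29)
river: ρ → (-29,24,27)
ρ-cycle length = 16 (tail of 1 descent step not counted)

16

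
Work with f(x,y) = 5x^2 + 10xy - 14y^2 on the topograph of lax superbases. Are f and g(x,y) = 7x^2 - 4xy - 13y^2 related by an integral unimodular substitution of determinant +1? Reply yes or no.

D₁ = 380, D₂ = 380
river cycle of f (length 4): (-14, 18, 1), (1, 18, -14), (-14, 10, 5), (5, 10, -14)
river cycle of g (length 4): (7, 10, -10), (-10, 10, 7), (7, 18, -2), (-2, 18, 7)
cycles differ ⇒ inequivalent

no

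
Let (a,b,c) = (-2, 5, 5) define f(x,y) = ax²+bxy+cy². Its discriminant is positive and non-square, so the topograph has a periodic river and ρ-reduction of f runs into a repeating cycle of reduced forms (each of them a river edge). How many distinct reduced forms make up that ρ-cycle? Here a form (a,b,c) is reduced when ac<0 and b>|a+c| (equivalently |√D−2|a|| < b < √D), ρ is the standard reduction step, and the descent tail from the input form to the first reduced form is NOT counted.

D = 65, ⌊√D⌋ = 8
river: ρ → (5,5,-2)
river: ρ → (-2,7,2)
river: ρ → (2,5,-5)
river: ρ → (-5,5,2)
river: ρ → (2,7,-2)
river: ρ → (-2,5,5)
ρ-cycle length = 6 (tail of 0 descent steps not counted)

6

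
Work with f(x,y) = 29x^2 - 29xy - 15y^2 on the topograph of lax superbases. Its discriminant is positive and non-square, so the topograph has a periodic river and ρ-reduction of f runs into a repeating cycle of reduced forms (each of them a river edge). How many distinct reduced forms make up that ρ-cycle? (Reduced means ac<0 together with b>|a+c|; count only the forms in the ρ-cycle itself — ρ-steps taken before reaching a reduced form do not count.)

D = 2581, ⌊√D⌋ = 50
descent: ρ → (-15,29,29)  [lands on river]
river: ρ → (29,29,-15)
river: ρ → (-15,31,27)
river: ρ → (27,23,-19)
river: ρ → (-19,15,31)
river: ρ → (31,47,-3)
river: ρ → (-3,49,15)
river: ρ → (15,41,-15)
river: ρ → (-15,49,3)
river: ρ → (3,47,-31)
river: ρ → (-31,15,19)
river: ρ → (19,23,-27)
river: ρ → (-27,31,15)
river: ρ → (15,29,-29)
river: ρ → (-29,29,15)
river: ρ → (15,31,-27)
river: ρ → (-27,23,19)
river: ρ → (19,15,-31)
river: ρ → (-31,47,3)
river: ρ → (3,49,-15)
river: ρ → (-15,41,15)
river: ρ → (15,49,-3)
river: ρ → (-3,47,31)
river: ρ → (31,15,-19)
river: ρ → (-19,23,27)
river: ρ → (27,31,-15)
ρ-cycle length = 26 (tail of 1 descent step not counted)

26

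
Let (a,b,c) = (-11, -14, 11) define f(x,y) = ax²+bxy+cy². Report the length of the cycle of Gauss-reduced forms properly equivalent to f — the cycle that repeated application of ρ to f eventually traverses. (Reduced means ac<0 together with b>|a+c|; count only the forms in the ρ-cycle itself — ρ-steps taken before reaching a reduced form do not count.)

D = 680, ⌊√D⌋ = 26
descent: ρ → (11,14,-11)  [lands on river]
river: ρ → (-11,8,14)
river: ρ → (14,20,-5)
river: ρ → (-5,20,14)
river: ρ → (14,8,-11)
river: ρ → (-11,14,11)
river: ρ → (11,8,-14)
river: ρ → (-14,20,5)
river: ρ → (5,20,-14)
river: ρ → (-14,8,11)
ρ-cycle length = 10 (tail of 1 descent step not counted)

10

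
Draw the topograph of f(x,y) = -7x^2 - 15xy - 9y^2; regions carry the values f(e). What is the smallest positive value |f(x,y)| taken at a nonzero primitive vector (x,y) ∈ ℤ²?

translate: b→1 (≡15 mod 14), so (7,15,9)→(7,1,1)
flip: (7,1,1)→(1,-1,7)
translate: b→1 (≡-1 mod 2), so (1,-1,7)→(1,1,7)
reduced (well bottom): (1,1,7) with a≤c, −a<b≤a
well minimum |f| = |-1| = 1 (negative-definite)

1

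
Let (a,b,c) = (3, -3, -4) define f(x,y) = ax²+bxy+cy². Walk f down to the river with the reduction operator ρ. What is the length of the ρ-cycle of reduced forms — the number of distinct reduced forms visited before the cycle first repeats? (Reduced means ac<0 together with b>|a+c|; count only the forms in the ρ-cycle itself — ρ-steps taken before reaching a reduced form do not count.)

D = 57, ⌊√D⌋ = 7
descent: ρ → (-4,3,3)  [lands on river]
river: ρ → (3,3,-4)
river: ρ → (-4,5,2)
river: ρ → (2,7,-1)
river: ρ → (-1,7,2)
river: ρ → (2,5,-4)
ρ-cycle length = 6 (tail of 1 descent step not counted)

6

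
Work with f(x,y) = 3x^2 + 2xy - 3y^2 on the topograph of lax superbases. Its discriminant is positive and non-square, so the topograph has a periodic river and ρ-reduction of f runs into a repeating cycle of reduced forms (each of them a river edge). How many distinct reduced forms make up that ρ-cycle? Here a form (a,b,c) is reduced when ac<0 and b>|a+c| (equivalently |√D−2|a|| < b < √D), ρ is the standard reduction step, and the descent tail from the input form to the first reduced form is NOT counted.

D = 40, ⌊√D⌋ = 6
river: ρ → (-3,4,2)
river: ρ → (2,4,-3)
river: ρ → (-3,2,3)
river: ρ → (3,4,-2)
river: ρ → (-2,4,3)
river: ρ → (3,2,-3)
ρ-cycle length = 6 (tail of 0 descent steps not counted)

6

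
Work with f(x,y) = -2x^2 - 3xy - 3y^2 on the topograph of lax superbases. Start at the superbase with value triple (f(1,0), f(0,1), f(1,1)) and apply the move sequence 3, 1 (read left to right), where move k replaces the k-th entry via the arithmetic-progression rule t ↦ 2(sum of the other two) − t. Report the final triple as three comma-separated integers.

start (-2,-3,-8) = (f(1,0),f(0,1),f(1,1))
replace slot 3: 2·((-2)+(-3)) − (-8) = -2 → (-2,-3,-2)
replace slot 1: 2·((-3)+(-2)) − (-2) = -8 → (-8,-3,-2)

-8,-3,-2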